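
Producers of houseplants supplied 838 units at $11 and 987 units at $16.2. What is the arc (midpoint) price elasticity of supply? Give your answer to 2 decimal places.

0.43

ΔQ = 987 − 838 = 149; ΔP = 16.2 − 11 = 5.2.
Midpoints: P̄ = 13.60, Q̄ = 912.5.
ε_s = (ΔQ/ΔP)(P̄/Q̄) = (149/5.2)(13.60/912.5).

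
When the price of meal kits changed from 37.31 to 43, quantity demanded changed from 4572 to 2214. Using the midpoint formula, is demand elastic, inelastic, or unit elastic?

elastic

Arc ε ≈ -4.904.
|ε| = 4.90 > 1.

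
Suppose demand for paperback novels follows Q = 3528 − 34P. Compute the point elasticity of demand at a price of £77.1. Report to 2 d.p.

At P = 77.1, Q = 906.600.
dQ/dP = −34.
ε = (dQ/dP)(P/Q) = (-34)(77.1/906.600).

-2.89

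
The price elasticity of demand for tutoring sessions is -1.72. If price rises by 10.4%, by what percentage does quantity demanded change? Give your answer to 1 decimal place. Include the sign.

-17.9%

%ΔQ ≈ ε × %ΔP = (-1.72)(10.4%) = -17.89%.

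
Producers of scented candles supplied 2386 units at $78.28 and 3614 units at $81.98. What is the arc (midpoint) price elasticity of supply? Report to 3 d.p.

8.865

ΔQ = 3614 − 2386 = 1228; ΔP = 81.98 − 78.28 = 3.7.
Midpoints: P̄ = 80.13, Q̄ = 3000.0.
ε_s = (ΔQ/ΔP)(P̄/Q̄) = (1228/3.7)(80.13/3000.0).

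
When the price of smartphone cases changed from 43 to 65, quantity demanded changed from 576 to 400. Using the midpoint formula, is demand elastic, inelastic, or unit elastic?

Arc ε ≈ -0.885.
|ε| = 0.89 < 1.

inelastic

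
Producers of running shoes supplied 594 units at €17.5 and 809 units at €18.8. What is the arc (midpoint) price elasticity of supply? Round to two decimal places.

ΔQ = 809 − 594 = 215; ΔP = 18.8 − 17.5 = 1.3.
Midpoints: P̄ = 18.15, Q̄ = 701.5.
ε_s = (ΔQ/ΔP)(P̄/Q̄) = (215/1.3)(18.15/701.5).

4.28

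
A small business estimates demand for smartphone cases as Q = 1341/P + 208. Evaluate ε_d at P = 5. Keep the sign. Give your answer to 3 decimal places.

At P = 5, Q = 476.200.
dQ/dP = −1341/P² = -53.640.
ε = (dQ/dP)(P/Q) = (-53.640)(5/476.200).

-0.563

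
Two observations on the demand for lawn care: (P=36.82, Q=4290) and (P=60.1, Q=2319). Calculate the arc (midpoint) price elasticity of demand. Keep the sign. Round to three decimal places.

-1.242

ΔQ = 2319 − 4290 = -1971; ΔP = 60.1 − 36.82 = 23.28.
Midpoints: P̄ = 48.46, Q̄ = 3304.5.
ε = (ΔQ/ΔP)(P̄/Q̄) = (-1971/23.28)(48.46/3304.5).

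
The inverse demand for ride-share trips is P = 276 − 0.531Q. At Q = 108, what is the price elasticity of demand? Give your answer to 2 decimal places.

-3.81

At Q = 108, P = 276 − 0.531(108) = 218.65.
dP/dQ = −0.531, so dQ/dP = 1/(−0.531) = -1.883.
ε = (dQ/dP)(P/Q) = (-1.883)(218.65/108).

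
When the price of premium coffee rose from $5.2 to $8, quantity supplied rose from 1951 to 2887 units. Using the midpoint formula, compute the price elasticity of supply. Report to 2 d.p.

0.91

ΔQ = 2887 − 1951 = 936; ΔP = 8 − 5.2 = 2.8.
Midpoints: P̄ = 6.60, Q̄ = 2419.0.
ε_s = (ΔQ/ΔP)(P̄/Q̄) = (936/2.8)(6.60/2419.0).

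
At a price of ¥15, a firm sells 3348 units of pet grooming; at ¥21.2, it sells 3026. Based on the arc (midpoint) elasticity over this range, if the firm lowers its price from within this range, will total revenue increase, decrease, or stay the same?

decrease

Arc ε = (-322/6.2)(18.10/3187.0) ≈ -0.295.
|ε| = 0.29 < 1, so demand is inelastic. A price cut therefore reduces total revenue.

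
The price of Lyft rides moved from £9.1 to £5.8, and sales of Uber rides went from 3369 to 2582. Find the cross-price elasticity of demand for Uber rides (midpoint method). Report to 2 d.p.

0.60

ΔQ_x = 2582 − 3369 = -787; ΔP_y = 5.8 − 9.1 = -3.3.
Midpoints: P̄_y = 7.45, Q̄_x = 2975.5.
ε_xy = (ΔQ_x/ΔP_y)(P̄_y/Q̄_x) = (-787/-3.3)(7.45/2975.5).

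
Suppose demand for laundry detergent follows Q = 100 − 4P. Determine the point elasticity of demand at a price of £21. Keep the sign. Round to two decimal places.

At P = 21, Q = 16.
dQ/dP = −4.
ε = (dQ/dP)(P/Q) = (-4)(21/16).

-5.25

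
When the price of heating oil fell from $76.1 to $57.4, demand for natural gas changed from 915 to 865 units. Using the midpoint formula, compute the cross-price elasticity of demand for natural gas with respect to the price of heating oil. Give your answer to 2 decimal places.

ΔQ_x = 865 − 915 = -50; ΔP_y = 57.4 − 76.1 = -18.7.
Midpoints: P̄_y = 66.75, Q̄_x = 890.0.
ε_xy = (ΔQ_x/ΔP_y)(P̄_y/Q̄_x) = (-50/-18.7)(66.75/890.0).

0.20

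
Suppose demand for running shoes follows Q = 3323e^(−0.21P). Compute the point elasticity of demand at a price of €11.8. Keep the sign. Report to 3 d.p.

-2.478

At P = 11.8, Q = 278.836.
dQ/dP = −0.21·3323e^(−0.21P) = −0.21Q = -58.556.
ε = (dQ/dP)(P/Q) = (-58.556)(11.8/278.836).
|ε| > 1, so demand is elastic at this price.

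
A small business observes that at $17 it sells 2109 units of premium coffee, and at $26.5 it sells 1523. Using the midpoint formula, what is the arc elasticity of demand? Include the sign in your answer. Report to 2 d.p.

ΔQ = 1523 − 2109 = -586; ΔP = 26.5 − 17 = 9.5.
Midpoints: P̄ = 21.75, Q̄ = 1816.0.
ε = (ΔQ/ΔP)(P̄/Q̄) = (-586/9.5)(21.75/1816.0).

-0.74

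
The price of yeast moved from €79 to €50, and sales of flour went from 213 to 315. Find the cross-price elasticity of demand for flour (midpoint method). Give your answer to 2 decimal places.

-0.86

ΔQ_x = 315 − 213 = 102; ΔP_y = 50 − 79 = -29.
Midpoints: P̄_y = 64.50, Q̄_x = 264.0.
ε_xy = (ΔQ_x/ΔP_y)(P̄_y/Q̄_x) = (102/-29)(64.50/264.0).
ε_xy < 0, so the goods are complements.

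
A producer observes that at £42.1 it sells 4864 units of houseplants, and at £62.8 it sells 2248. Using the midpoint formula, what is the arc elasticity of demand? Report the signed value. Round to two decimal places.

ΔQ = 2248 − 4864 = -2616; ΔP = 62.8 − 42.1 = 20.7.
Midpoints: P̄ = 52.45, Q̄ = 3556.0.
ε = (ΔQ/ΔP)(P̄/Q̄) = (-2616/20.7)(52.45/3556.0).

-1.86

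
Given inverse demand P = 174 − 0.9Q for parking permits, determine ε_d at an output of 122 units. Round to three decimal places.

-0.585

At Q = 122, P = 174 − 0.9(122) = 64.20.
dP/dQ = −0.9, so dQ/dP = 1/(−0.9) = -1.111.
ε = (dQ/dP)(P/Q) = (-1.111)(64.20/122).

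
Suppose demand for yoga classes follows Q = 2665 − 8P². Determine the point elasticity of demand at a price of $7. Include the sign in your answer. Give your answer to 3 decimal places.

At P = 7, Q = 2273.
dQ/dP = −16P = -112.
ε = (dQ/dP)(P/Q) = (-112)(7/2273).

-0.345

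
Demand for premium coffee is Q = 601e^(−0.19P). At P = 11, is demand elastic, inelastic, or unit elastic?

elastic

Q = 74.336, dQ/dP = -14.124.
ε = (dQ/dP)(P/Q) ≈ -2.090.
|ε| = 2.09 > 1.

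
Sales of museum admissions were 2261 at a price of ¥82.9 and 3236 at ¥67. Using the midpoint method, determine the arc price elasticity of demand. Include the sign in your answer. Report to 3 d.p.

ΔQ = 3236 − 2261 = 975; ΔP = 67 − 82.9 = -15.9.
Midpoints: P̄ = 74.95, Q̄ = 2748.5.
ε = (ΔQ/ΔP)(P̄/Q̄) = (975/-15.9)(74.95/2748.5).

-1.672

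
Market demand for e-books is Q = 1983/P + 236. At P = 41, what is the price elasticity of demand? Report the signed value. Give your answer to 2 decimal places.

-0.17

At P = 41, Q = 284.366.
dQ/dP = −1983/P² = -1.180.
ε = (dQ/dP)(P/Q) = (-1.180)(41/284.366).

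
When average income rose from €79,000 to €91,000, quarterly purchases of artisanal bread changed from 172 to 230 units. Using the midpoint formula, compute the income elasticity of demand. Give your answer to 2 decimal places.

ΔQ = 58, ΔI = 12000. Midpoints: Ī = 85,000, Q̄ = 201.0.
ε_I = (ΔQ/ΔI)(Ī/Q̄) = (58/12000)(85000/201.0).

2.04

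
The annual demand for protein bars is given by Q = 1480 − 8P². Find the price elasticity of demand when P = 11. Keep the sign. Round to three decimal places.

At P = 11, Q = 512.
dQ/dP = −16P = -176.
ε = (dQ/dP)(P/Q) = (-176)(11/512).

-3.781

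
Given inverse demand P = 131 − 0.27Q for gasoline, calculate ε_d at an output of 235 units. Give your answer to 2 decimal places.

At Q = 235, P = 131 − 0.27(235) = 67.55.
dP/dQ = −0.27, so dQ/dP = 1/(−0.27) = -3.704.
ε = (dQ/dP)(P/Q) = (-3.704)(67.55/235).

-1.06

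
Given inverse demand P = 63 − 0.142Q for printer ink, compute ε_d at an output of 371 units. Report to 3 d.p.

At Q = 371, P = 63 − 0.142(371) = 10.32.
dP/dQ = −0.142, so dQ/dP = 1/(−0.142) = -7.042.
ε = (dQ/dP)(P/Q) = (-7.042)(10.32/371).

-0.196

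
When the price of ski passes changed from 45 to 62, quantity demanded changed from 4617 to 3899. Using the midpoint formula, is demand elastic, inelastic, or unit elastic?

Arc ε ≈ -0.531.
|ε| = 0.53 < 1.

inelastic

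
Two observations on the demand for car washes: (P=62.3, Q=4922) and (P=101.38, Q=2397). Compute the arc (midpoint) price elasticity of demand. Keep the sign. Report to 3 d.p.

-1.445

ΔQ = 2397 − 4922 = -2525; ΔP = 101.38 − 62.3 = 39.08.
Midpoints: P̄ = 81.84, Q̄ = 3659.5.
ε = (ΔQ/ΔP)(P̄/Q̄) = (-2525/39.08)(81.84/3659.5).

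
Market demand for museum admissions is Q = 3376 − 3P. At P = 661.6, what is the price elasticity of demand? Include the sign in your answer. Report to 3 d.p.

-1.427

At P = 661.6, Q = 1391.200.
dQ/dP = −3.
ε = (dQ/dP)(P/Q) = (-3)(661.6/1391.200).
|ε| > 1, so demand is elastic at this price.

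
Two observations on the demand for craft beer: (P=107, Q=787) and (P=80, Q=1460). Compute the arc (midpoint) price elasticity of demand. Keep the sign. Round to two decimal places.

-2.07

ΔQ = 1460 − 787 = 673; ΔP = 80 − 107 = -27.
Midpoints: P̄ = 93.50, Q̄ = 1123.5.
ε = (ΔQ/ΔP)(P̄/Q̄) = (673/-27)(93.50/1123.5).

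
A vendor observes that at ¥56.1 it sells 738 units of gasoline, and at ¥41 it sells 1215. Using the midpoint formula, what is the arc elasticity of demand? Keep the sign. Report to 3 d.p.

ΔQ = 1215 − 738 = 477; ΔP = 41 − 56.1 = -15.1.
Midpoints: P̄ = 48.55, Q̄ = 976.5.
ε = (ΔQ/ΔP)(P̄/Q̄) = (477/-15.1)(48.55/976.5).

-1.571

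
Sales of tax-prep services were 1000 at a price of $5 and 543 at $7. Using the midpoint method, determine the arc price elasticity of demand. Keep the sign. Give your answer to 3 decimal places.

-1.777

ΔQ = 543 − 1000 = -457; ΔP = 7 − 5 = 2.
Midpoints: P̄ = 6.00, Q̄ = 771.5.
ε = (ΔQ/ΔP)(P̄/Q̄) = (-457/2)(6.00/771.5).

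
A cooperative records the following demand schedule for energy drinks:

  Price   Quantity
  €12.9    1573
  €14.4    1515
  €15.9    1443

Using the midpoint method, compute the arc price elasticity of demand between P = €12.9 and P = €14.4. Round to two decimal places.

At P = 12.9, Q = 1573; at P = 14.4, Q = 1515.
ΔQ = -58, ΔP = 1.5. Midpoints: P̄ = 13.65, Q̄ = 1544.0.
ε = (ΔQ/ΔP)(P̄/Q̄) = (-58/1.5)(13.65/1544.0).

-0.34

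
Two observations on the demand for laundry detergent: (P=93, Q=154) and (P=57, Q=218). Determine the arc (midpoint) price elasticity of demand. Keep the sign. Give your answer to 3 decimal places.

ΔQ = 218 − 154 = 64; ΔP = 57 − 93 = -36.
Midpoints: P̄ = 75.00, Q̄ = 186.0.
ε = (ΔQ/ΔP)(P̄/Q̄) = (64/-36)(75.00/186.0).

-0.717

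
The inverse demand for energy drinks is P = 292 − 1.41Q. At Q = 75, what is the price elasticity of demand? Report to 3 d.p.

At Q = 75, P = 292 − 1.41(75) = 186.25.
dP/dQ = −1.41, so dQ/dP = 1/(−1.41) = -0.709.
ε = (dQ/dP)(P/Q) = (-0.709)(186.25/75).

-1.761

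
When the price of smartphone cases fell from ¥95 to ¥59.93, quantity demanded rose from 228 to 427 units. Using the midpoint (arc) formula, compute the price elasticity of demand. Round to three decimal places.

ΔQ = 427 − 228 = 199; ΔP = 59.93 − 95 = -35.07.
Midpoints: P̄ = 77.47, Q̄ = 327.5.
ε = (ΔQ/ΔP)(P̄/Q̄) = (199/-35.07)(77.47/327.5).

-1.342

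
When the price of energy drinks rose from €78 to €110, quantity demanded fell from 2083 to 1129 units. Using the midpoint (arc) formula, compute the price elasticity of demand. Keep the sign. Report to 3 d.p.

ΔQ = 1129 − 2083 = -954; ΔP = 110 − 78 = 32.
Midpoints: P̄ = 94.00, Q̄ = 1606.0.
ε = (ΔQ/ΔP)(P̄/Q̄) = (-954/32)(94.00/1606.0).

-1.745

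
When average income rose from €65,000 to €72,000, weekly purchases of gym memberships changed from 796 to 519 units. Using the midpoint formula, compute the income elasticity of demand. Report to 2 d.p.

ΔQ = -277, ΔI = 7000. Midpoints: Ī = 68,500, Q̄ = 657.5.
ε_I = (ΔQ/ΔI)(Ī/Q̄) = (-277/7000)(68500/657.5).

-4.12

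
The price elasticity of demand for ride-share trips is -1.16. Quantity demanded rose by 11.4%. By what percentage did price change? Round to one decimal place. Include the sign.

-9.8%

%ΔP ≈ %ΔQ / ε = (11.4%)/(-1.16) = -9.83%.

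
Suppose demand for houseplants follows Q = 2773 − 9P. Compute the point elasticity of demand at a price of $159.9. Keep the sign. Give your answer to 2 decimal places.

At P = 159.9, Q = 1333.900.
dQ/dP = −9.
ε = (dQ/dP)(P/Q) = (-9)(159.9/1333.900).

-1.08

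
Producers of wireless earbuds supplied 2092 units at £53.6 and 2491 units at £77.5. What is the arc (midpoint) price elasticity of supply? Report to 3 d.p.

ΔQ = 2491 − 2092 = 399; ΔP = 77.5 − 53.6 = 23.9.
Midpoints: P̄ = 65.55, Q̄ = 2291.5.
ε_s = (ΔQ/ΔP)(P̄/Q̄) = (399/23.9)(65.55/2291.5).

0.478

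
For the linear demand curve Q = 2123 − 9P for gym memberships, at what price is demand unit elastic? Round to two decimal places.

117.94

For linear demand Q = a − bP, ε = −bP/(a − bP). |ε| = 1 when bP = a − bP, i.e. P = a/(2b).
P = 2123/(2·9) = 2123/18 = 117.9444.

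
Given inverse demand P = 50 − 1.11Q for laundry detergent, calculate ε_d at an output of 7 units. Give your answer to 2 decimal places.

At Q = 7, P = 50 − 1.11(7) = 42.23.
dP/dQ = −1.11, so dQ/dP = 1/(−1.11) = -0.901.
ε = (dQ/dP)(P/Q) = (-0.901)(42.23/7).

-5.44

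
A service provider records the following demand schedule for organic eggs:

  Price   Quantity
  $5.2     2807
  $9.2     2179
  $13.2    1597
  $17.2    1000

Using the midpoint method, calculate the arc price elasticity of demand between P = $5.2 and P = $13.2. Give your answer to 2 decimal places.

At P = 5.2, Q = 2807; at P = 13.2, Q = 1597.
ΔQ = -1210, ΔP = 8.0. Midpoints: P̄ = 9.20, Q̄ = 2202.0.
ε = (ΔQ/ΔP)(P̄/Q̄) = (-1210/8.0)(9.20/2202.0).

-0.63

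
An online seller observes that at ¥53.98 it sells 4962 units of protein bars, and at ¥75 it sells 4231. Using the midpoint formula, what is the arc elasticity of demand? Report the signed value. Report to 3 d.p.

ΔQ = 4231 − 4962 = -731; ΔP = 75 − 53.98 = 21.02.
Midpoints: P̄ = 64.49, Q̄ = 4596.5.
ε = (ΔQ/ΔP)(P̄/Q̄) = (-731/21.02)(64.49/4596.5).

-0.488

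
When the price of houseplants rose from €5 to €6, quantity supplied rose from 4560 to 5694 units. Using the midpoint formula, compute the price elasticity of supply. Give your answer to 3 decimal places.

ΔQ = 5694 − 4560 = 1134; ΔP = 6 − 5 = 1.
Midpoints: P̄ = 5.50, Q̄ = 5127.0.
ε_s = (ΔQ/ΔP)(P̄/Q̄) = (1134/1)(5.50/5127.0).

1.217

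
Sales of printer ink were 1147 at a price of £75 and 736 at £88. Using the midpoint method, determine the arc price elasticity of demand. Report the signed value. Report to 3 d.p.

ΔQ = 736 − 1147 = -411; ΔP = 88 − 75 = 13.
Midpoints: P̄ = 81.50, Q̄ = 941.5.
ε = (ΔQ/ΔP)(P̄/Q̄) = (-411/13)(81.50/941.5).

-2.737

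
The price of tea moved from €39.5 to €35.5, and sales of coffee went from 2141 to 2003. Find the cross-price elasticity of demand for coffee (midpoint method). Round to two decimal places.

0.62

ΔQ_x = 2003 − 2141 = -138; ΔP_y = 35.5 − 39.5 = -4.
Midpoints: P̄_y = 37.50, Q̄_x = 2072.0.
ε_xy = (ΔQ_x/ΔP_y)(P̄_y/Q̄_x) = (-138/-4)(37.50/2072.0).
ε_xy > 0, so the goods are substitutes.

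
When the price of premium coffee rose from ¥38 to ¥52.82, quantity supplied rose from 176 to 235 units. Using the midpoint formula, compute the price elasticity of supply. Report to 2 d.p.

0.88

ΔQ = 235 − 176 = 59; ΔP = 52.82 − 38 = 14.82.
Midpoints: P̄ = 45.41, Q̄ = 205.5.
ε_s = (ΔQ/ΔP)(P̄/Q̄) = (59/14.82)(45.41/205.5).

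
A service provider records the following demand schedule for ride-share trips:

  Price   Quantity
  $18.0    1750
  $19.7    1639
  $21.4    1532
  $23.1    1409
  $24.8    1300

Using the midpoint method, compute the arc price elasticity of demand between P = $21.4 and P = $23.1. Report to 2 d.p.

-1.09

At P = 21.4, Q = 1532; at P = 23.1, Q = 1409.
ΔQ = -123, ΔP = 1.7. Midpoints: P̄ = 22.25, Q̄ = 1470.5.
ε = (ΔQ/ΔP)(P̄/Q̄) = (-123/1.7)(22.25/1470.5).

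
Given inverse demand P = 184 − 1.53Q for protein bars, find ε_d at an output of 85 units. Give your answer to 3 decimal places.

-0.415

At Q = 85, P = 184 − 1.53(85) = 53.95.
dP/dQ = −1.53, so dQ/dP = 1/(−1.53) = -0.654.
ε = (dQ/dP)(P/Q) = (-0.654)(53.95/85).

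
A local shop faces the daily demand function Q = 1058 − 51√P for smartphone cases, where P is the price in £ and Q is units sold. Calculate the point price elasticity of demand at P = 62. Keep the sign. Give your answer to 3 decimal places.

-0.306

At P = 62, Q = 656.426.
dQ/dP = −51/(2√P) = -3.239.
ε = (dQ/dP)(P/Q) = (-3.239)(62/656.426).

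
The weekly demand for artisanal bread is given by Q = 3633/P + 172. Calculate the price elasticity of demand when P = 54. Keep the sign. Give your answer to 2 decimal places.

At P = 54, Q = 239.278.
dQ/dP = −3633/P² = -1.246.
ε = (dQ/dP)(P/Q) = (-1.246)(54/239.278).

-0.28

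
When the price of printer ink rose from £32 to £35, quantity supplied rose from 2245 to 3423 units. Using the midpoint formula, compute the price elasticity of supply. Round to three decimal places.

ΔQ = 3423 − 2245 = 1178; ΔP = 35 − 32 = 3.
Midpoints: P̄ = 33.50, Q̄ = 2834.0.
ε_s = (ΔQ/ΔP)(P̄/Q̄) = (1178/3)(33.50/2834.0).

4.642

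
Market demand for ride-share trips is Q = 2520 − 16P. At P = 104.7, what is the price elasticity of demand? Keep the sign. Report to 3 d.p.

-1.983

At P = 104.7, Q = 844.800.
dQ/dP = −16.
ε = (dQ/dP)(P/Q) = (-16)(104.7/844.800).
|ε| > 1, so demand is elastic at this price.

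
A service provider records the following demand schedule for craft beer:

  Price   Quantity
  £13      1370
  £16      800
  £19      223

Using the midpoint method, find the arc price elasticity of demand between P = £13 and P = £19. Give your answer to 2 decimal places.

At P = 13, Q = 1370; at P = 19, Q = 223.
ΔQ = -1147, ΔP = 6. Midpoints: P̄ = 16.00, Q̄ = 796.5.
ε = (ΔQ/ΔP)(P̄/Q̄) = (-1147/6)(16.00/796.5).

-3.84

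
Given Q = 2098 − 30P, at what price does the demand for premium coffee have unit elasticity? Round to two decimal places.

For linear demand Q = a − bP, ε = −bP/(a − bP). |ε| = 1 when bP = a − bP, i.e. P = a/(2b).
P = 2098/(2·30) = 2098/60 = 34.9667.

34.97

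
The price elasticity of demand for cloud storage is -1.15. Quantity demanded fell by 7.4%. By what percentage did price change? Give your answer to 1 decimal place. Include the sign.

6.4%

%ΔP ≈ %ΔQ / ε = (-7.4%)/(-1.15) = 6.43%.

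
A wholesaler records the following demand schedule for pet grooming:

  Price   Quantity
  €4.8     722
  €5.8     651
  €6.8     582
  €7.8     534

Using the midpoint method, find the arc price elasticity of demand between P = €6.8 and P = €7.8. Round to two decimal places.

-0.63

At P = 6.8, Q = 582; at P = 7.8, Q = 534.
ΔQ = -48, ΔP = 1.0. Midpoints: P̄ = 7.30, Q̄ = 558.0.
ε = (ΔQ/ΔP)(P̄/Q̄) = (-48/1.0)(7.30/558.0).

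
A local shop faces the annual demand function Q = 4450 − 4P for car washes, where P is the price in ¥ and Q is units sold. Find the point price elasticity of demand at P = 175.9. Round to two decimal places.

At P = 175.9, Q = 3746.400.
dQ/dP = −4.
ε = (dQ/dP)(P/Q) = (-4)(175.9/3746.400).

-0.19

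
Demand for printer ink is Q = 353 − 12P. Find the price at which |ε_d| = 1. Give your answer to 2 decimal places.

For linear demand Q = a − bP, ε = −bP/(a − bP). |ε| = 1 when bP = a − bP, i.e. P = a/(2b).
P = 353/(2·12) = 353/24 = 14.7083.

14.71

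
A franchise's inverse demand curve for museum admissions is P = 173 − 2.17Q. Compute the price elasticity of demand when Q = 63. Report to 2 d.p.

At Q = 63, P = 173 − 2.17(63) = 36.29.
dP/dQ = −2.17, so dQ/dP = 1/(−2.17) = -0.461.
ε = (dQ/dP)(P/Q) = (-0.461)(36.29/63).

-0.27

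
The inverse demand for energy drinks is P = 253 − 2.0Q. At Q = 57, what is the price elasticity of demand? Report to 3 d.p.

At Q = 57, P = 253 − 2.0(57) = 139.00.
dP/dQ = −2.0, so dQ/dP = 1/(−2.0) = -0.500.
ε = (dQ/dP)(P/Q) = (-0.500)(139.00/57).

-1.219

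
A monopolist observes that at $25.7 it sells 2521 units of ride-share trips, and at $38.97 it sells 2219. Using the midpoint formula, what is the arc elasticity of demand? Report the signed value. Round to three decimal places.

ΔQ = 2219 − 2521 = -302; ΔP = 38.97 − 25.7 = 13.27.
Midpoints: P̄ = 32.34, Q̄ = 2370.0.
ε = (ΔQ/ΔP)(P̄/Q̄) = (-302/13.27)(32.34/2370.0).

-0.310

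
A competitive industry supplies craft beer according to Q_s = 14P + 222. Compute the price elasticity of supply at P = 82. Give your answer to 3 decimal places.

At P = 82, Q_s = 1370.
dQ_s/dP = 14.
ε_s = (dQ_s/dP)(P/Q_s) = (14)(82/1370).

0.838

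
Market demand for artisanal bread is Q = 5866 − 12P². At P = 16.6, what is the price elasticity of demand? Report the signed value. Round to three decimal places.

-2.584

At P = 16.6, Q = 2559.280.
dQ/dP = −24P = -398.400.
ε = (dQ/dP)(P/Q) = (-398.400)(16.6/2559.280).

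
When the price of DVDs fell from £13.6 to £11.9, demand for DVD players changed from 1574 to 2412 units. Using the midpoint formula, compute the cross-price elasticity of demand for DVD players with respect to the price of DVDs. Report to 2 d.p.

ΔQ_x = 2412 − 1574 = 838; ΔP_y = 11.9 − 13.6 = -1.7.
Midpoints: P̄_y = 12.75, Q̄_x = 1993.0.
ε_xy = (ΔQ_x/ΔP_y)(P̄_y/Q̄_x) = (838/-1.7)(12.75/1993.0).

-3.15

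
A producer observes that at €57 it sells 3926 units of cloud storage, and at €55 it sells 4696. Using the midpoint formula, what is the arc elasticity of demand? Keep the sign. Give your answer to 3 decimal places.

ΔQ = 4696 − 3926 = 770; ΔP = 55 − 57 = -2.
Midpoints: P̄ = 56.00, Q̄ = 4311.0.
ε = (ΔQ/ΔP)(P̄/Q̄) = (770/-2)(56.00/4311.0).

-5.001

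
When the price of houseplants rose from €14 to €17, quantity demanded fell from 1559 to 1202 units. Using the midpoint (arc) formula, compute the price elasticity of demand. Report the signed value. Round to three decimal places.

ΔQ = 1202 − 1559 = -357; ΔP = 17 − 14 = 3.
Midpoints: P̄ = 15.50, Q̄ = 1380.5.
ε = (ΔQ/ΔP)(P̄/Q̄) = (-357/3)(15.50/1380.5).

-1.336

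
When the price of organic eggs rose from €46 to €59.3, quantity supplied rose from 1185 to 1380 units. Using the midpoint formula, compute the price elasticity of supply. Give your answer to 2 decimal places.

0.60

ΔQ = 1380 − 1185 = 195; ΔP = 59.3 − 46 = 13.3.
Midpoints: P̄ = 52.65, Q̄ = 1282.5.
ε_s = (ΔQ/ΔP)(P̄/Q̄) = (195/13.3)(52.65/1282.5).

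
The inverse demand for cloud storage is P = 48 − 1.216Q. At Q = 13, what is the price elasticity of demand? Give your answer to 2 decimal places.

-2.04

At Q = 13, P = 48 − 1.216(13) = 32.19.
dP/dQ = −1.216, so dQ/dP = 1/(−1.216) = -0.822.
ε = (dQ/dP)(P/Q) = (-0.822)(32.19/13).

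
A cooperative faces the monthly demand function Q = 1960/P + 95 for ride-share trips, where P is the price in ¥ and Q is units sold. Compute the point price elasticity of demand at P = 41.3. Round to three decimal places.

At P = 41.3, Q = 142.458.
dQ/dP = −1960/P² = -1.149.
ε = (dQ/dP)(P/Q) = (-1.149)(41.3/142.458).

-0.333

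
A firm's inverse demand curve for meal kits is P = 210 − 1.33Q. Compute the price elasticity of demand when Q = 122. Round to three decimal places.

At Q = 122, P = 210 − 1.33(122) = 47.74.
dP/dQ = −1.33, so dQ/dP = 1/(−1.33) = -0.752.
ε = (dQ/dP)(P/Q) = (-0.752)(47.74/122).

-0.294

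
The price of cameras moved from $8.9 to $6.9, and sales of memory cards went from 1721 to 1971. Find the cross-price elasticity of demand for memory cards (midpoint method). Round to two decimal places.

ΔQ_x = 1971 − 1721 = 250; ΔP_y = 6.9 − 8.9 = -2.
Midpoints: P̄_y = 7.90, Q̄_x = 1846.0.
ε_xy = (ΔQ_x/ΔP_y)(P̄_y/Q̄_x) = (250/-2)(7.90/1846.0).

-0.53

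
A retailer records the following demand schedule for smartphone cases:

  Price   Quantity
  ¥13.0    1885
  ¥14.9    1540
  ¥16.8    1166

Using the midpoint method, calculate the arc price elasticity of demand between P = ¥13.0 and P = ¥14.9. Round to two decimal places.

-1.48

At P = 13.0, Q = 1885; at P = 14.9, Q = 1540.
ΔQ = -345, ΔP = 1.9. Midpoints: P̄ = 13.95, Q̄ = 1712.5.
ε = (ΔQ/ΔP)(P̄/Q̄) = (-345/1.9)(13.95/1712.5).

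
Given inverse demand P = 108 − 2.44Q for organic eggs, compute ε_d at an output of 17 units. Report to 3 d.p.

At Q = 17, P = 108 − 2.44(17) = 66.52.
dP/dQ = −2.44, so dQ/dP = 1/(−2.44) = -0.410.
ε = (dQ/dP)(P/Q) = (-0.410)(66.52/17).

-1.604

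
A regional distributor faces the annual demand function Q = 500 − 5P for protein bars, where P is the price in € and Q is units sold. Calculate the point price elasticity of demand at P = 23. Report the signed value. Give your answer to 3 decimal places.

-0.299

At P = 23, Q = 385.
dQ/dP = −5.
ε = (dQ/dP)(P/Q) = (-5)(23/385).
|ε| < 1, so demand is inelastic at this price.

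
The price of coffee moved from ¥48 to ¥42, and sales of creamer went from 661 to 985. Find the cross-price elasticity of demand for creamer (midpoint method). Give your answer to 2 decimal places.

ΔQ_x = 985 − 661 = 324; ΔP_y = 42 − 48 = -6.
Midpoints: P̄_y = 45.00, Q̄_x = 823.0.
ε_xy = (ΔQ_x/ΔP_y)(P̄_y/Q̄_x) = (324/-6)(45.00/823.0).
ε_xy < 0, so the goods are complements.

-2.95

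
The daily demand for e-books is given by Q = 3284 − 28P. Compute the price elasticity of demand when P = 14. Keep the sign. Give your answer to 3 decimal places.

At P = 14, Q = 2892.
dQ/dP = −28.
ε = (dQ/dP)(P/Q) = (-28)(14/2892).

-0.136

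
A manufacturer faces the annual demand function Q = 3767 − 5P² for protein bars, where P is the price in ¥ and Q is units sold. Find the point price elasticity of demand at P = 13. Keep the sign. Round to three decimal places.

At P = 13, Q = 2922.
dQ/dP = −10P = -130.
ε = (dQ/dP)(P/Q) = (-130)(13/2922).

-0.578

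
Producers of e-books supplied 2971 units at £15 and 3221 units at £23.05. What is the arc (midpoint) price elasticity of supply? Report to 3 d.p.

ΔQ = 3221 − 2971 = 250; ΔP = 23.05 − 15 = 8.05.
Midpoints: P̄ = 19.02, Q̄ = 3096.0.
ε_s = (ΔQ/ΔP)(P̄/Q̄) = (250/8.05)(19.02/3096.0).

0.191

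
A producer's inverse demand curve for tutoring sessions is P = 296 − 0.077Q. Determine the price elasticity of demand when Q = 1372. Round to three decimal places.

-1.802

At Q = 1372, P = 296 − 0.077(1372) = 190.36.
dP/dQ = −0.077, so dQ/dP = 1/(−0.077) = -12.987.
ε = (dQ/dP)(P/Q) = (-12.987)(190.36/1372).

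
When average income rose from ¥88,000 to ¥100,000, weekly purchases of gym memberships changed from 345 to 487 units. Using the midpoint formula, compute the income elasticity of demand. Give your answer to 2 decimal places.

ΔQ = 142, ΔI = 12000. Midpoints: Ī = 94,000, Q̄ = 416.0.
ε_I = (ΔQ/ΔI)(Ī/Q̄) = (142/12000)(94000/416.0).

2.67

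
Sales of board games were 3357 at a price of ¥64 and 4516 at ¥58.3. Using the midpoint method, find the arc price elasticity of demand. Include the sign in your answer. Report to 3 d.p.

-3.159

ΔQ = 4516 − 3357 = 1159; ΔP = 58.3 − 64 = -5.7.
Midpoints: P̄ = 61.15, Q̄ = 3936.5.
ε = (ΔQ/ΔP)(P̄/Q̄) = (1159/-5.7)(61.15/3936.5).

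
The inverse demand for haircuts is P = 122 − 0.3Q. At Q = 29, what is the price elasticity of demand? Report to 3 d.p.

-13.023

At Q = 29, P = 122 − 0.3(29) = 113.30.
dP/dQ = −0.3, so dQ/dP = 1/(−0.3) = -3.333.
ε = (dQ/dP)(P/Q) = (-3.333)(113.30/29).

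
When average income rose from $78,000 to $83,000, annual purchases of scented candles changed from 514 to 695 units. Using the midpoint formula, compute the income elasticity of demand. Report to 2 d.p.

ΔQ = 181, ΔI = 5000. Midpoints: Ī = 80,500, Q̄ = 604.5.
ε_I = (ΔQ/ΔI)(Ī/Q̄) = (181/5000)(80500/604.5).

4.82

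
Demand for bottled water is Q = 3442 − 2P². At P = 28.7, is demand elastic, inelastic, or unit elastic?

Q = 1794.620, dQ/dP = -114.800.
ε = (dQ/dP)(P/Q) ≈ -1.836.
|ε| = 1.84 > 1.

elastic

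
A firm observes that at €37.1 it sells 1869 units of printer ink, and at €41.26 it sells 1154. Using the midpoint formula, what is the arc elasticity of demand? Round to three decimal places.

-4.455

ΔQ = 1154 − 1869 = -715; ΔP = 41.26 − 37.1 = 4.16.
Midpoints: P̄ = 39.18, Q̄ = 1511.5.
ε = (ΔQ/ΔP)(P̄/Q̄) = (-715/4.16)(39.18/1511.5).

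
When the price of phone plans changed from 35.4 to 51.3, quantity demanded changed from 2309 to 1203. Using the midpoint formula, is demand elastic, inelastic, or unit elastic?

Arc ε ≈ -1.717.
|ε| = 1.72 > 1.

elastic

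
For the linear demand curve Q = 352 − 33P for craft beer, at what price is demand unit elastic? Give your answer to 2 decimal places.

5.33

For linear demand Q = a − bP, ε = −bP/(a − bP). |ε| = 1 when bP = a − bP, i.e. P = a/(2b).
P = 352/(2·33) = 352/66 = 5.3333.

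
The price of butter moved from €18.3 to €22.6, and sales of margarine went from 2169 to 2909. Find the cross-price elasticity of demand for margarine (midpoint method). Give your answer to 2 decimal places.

ΔQ_x = 2909 − 2169 = 740; ΔP_y = 22.6 − 18.3 = 4.3.
Midpoints: P̄_y = 20.45, Q̄_x = 2539.0.
ε_xy = (ΔQ_x/ΔP_y)(P̄_y/Q̄_x) = (740/4.3)(20.45/2539.0).
ε_xy > 0, so the goods are substitutes.

1.39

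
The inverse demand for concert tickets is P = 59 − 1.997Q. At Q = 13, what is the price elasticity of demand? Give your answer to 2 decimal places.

At Q = 13, P = 59 − 1.997(13) = 33.04.
dP/dQ = −1.997, so dQ/dP = 1/(−1.997) = -0.501.
ε = (dQ/dP)(P/Q) = (-0.501)(33.04/13).

-1.27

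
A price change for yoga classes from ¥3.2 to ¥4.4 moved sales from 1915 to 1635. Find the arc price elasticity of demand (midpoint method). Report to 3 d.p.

-0.500

ΔQ = 1635 − 1915 = -280; ΔP = 4.4 − 3.2 = 1.2.
Midpoints: P̄ = 3.80, Q̄ = 1775.0.
ε = (ΔQ/ΔP)(P̄/Q̄) = (-280/1.2)(3.80/1775.0).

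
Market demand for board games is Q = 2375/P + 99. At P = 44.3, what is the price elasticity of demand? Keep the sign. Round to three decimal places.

At P = 44.3, Q = 152.612.
dQ/dP = −2375/P² = -1.210.
ε = (dQ/dP)(P/Q) = (-1.210)(44.3/152.612).

-0.351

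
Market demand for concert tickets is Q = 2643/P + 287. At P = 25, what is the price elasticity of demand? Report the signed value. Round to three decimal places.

-0.269

At P = 25, Q = 392.720.
dQ/dP = −2643/P² = -4.229.
ε = (dQ/dP)(P/Q) = (-4.229)(25/392.720).
|ε| < 1, so demand is inelastic at this price.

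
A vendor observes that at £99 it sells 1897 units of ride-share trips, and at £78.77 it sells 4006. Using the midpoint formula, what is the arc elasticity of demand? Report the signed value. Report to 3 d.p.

-3.140

ΔQ = 4006 − 1897 = 2109; ΔP = 78.77 − 99 = -20.23.
Midpoints: P̄ = 88.88, Q̄ = 2951.5.
ε = (ΔQ/ΔP)(P̄/Q̄) = (2109/-20.23)(88.88/2951.5).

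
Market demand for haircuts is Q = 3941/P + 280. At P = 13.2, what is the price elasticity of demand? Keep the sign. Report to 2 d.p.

At P = 13.2, Q = 578.561.
dQ/dP = −3941/P² = -22.618.
ε = (dQ/dP)(P/Q) = (-22.618)(13.2/578.561).

-0.52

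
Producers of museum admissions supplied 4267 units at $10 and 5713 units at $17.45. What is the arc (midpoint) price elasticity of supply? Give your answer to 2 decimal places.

ΔQ = 5713 − 4267 = 1446; ΔP = 17.45 − 10 = 7.45.
Midpoints: P̄ = 13.72, Q̄ = 4990.0.
ε_s = (ΔQ/ΔP)(P̄/Q̄) = (1446/7.45)(13.72/4990.0).

0.53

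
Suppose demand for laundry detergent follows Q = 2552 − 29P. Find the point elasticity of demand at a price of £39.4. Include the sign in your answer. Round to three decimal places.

-0.811

At P = 39.4, Q = 1409.400.
dQ/dP = −29.
ε = (dQ/dP)(P/Q) = (-29)(39.4/1409.400).
|ε| < 1, so demand is inelastic at this price.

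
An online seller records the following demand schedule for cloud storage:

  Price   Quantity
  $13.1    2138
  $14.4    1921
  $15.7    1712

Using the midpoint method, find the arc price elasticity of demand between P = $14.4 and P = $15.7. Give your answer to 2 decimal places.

At P = 14.4, Q = 1921; at P = 15.7, Q = 1712.
ΔQ = -209, ΔP = 1.3. Midpoints: P̄ = 15.05, Q̄ = 1816.5.
ε = (ΔQ/ΔP)(P̄/Q̄) = (-209/1.3)(15.05/1816.5).

-1.33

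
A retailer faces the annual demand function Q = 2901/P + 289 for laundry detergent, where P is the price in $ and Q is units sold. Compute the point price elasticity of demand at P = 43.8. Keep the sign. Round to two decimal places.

At P = 43.8, Q = 355.233.
dQ/dP = −2901/P² = -1.512.
ε = (dQ/dP)(P/Q) = (-1.512)(43.8/355.233).
|ε| < 1, so demand is inelastic at this price.

-0.19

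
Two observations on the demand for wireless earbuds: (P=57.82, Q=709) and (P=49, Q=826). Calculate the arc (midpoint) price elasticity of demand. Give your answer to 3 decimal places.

ΔQ = 826 − 709 = 117; ΔP = 49 − 57.82 = -8.82.
Midpoints: P̄ = 53.41, Q̄ = 767.5.
ε = (ΔQ/ΔP)(P̄/Q̄) = (117/-8.82)(53.41/767.5).

-0.923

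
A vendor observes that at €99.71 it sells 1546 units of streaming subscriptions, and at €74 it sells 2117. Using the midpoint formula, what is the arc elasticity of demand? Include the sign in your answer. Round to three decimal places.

ΔQ = 2117 − 1546 = 571; ΔP = 74 − 99.71 = -25.71.
Midpoints: P̄ = 86.85, Q̄ = 1831.5.
ε = (ΔQ/ΔP)(P̄/Q̄) = (571/-25.71)(86.85/1831.5).

-1.053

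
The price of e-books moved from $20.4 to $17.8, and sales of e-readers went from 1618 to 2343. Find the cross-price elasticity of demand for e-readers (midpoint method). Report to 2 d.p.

ΔQ_x = 2343 − 1618 = 725; ΔP_y = 17.8 − 20.4 = -2.6.
Midpoints: P̄_y = 19.10, Q̄_x = 1980.5.
ε_xy = (ΔQ_x/ΔP_y)(P̄_y/Q̄_x) = (725/-2.6)(19.10/1980.5).

-2.69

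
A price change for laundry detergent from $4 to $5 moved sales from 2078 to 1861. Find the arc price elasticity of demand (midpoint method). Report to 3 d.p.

ΔQ = 1861 − 2078 = -217; ΔP = 5 − 4 = 1.
Midpoints: P̄ = 4.50, Q̄ = 1969.5.
ε = (ΔQ/ΔP)(P̄/Q̄) = (-217/1)(4.50/1969.5).

-0.496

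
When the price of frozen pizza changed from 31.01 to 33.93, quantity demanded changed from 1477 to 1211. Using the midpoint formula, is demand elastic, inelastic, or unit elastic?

elastic

Arc ε ≈ -2.201.
|ε| = 2.20 > 1.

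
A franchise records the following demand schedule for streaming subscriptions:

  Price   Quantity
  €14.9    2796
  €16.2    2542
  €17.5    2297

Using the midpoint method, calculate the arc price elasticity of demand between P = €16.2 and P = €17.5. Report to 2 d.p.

-1.31

At P = 16.2, Q = 2542; at P = 17.5, Q = 2297.
ΔQ = -245, ΔP = 1.3. Midpoints: P̄ = 16.85, Q̄ = 2419.5.
ε = (ΔQ/ΔP)(P̄/Q̄) = (-245/1.3)(16.85/2419.5).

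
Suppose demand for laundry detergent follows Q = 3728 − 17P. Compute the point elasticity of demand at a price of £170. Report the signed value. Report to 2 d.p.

At P = 170, Q = 838.
dQ/dP = −17.
ε = (dQ/dP)(P/Q) = (-17)(170/838).

-3.45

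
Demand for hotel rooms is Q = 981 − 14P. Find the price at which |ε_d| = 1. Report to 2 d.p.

35.04

For linear demand Q = a − bP, ε = −bP/(a − bP). |ε| = 1 when bP = a − bP, i.e. P = a/(2b).
P = 981/(2·14) = 981/28 = 35.0357.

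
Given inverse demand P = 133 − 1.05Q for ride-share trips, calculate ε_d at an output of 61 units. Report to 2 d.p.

At Q = 61, P = 133 − 1.05(61) = 68.95.
dP/dQ = −1.05, so dQ/dP = 1/(−1.05) = -0.952.
ε = (dQ/dP)(P/Q) = (-0.952)(68.95/61).

-1.08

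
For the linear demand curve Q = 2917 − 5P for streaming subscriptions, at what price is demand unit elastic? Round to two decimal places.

291.70

For linear demand Q = a − bP, ε = −bP/(a − bP). |ε| = 1 when bP = a − bP, i.e. P = a/(2b).
P = 2917/(2·5) = 2917/10 = 291.7000.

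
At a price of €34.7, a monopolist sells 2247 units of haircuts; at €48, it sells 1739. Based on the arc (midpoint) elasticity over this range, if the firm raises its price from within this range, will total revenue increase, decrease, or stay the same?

Arc ε = (-508/13.3)(41.35/1993.0) ≈ -0.792.
|ε| = 0.79 < 1, so demand is inelastic. A price rise therefore raises total revenue.

increase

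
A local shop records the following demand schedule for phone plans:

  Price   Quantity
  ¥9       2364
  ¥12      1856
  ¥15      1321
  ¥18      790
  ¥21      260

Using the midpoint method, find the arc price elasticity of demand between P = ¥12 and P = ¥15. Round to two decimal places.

At P = 12, Q = 1856; at P = 15, Q = 1321.
ΔQ = -535, ΔP = 3. Midpoints: P̄ = 13.50, Q̄ = 1588.5.
ε = (ΔQ/ΔP)(P̄/Q̄) = (-535/3)(13.50/1588.5).

-1.52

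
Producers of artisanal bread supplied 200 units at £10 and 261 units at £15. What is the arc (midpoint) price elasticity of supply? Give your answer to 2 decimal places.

ΔQ = 261 − 200 = 61; ΔP = 15 − 10 = 5.
Midpoints: P̄ = 12.50, Q̄ = 230.5.
ε_s = (ΔQ/ΔP)(P̄/Q̄) = (61/5)(12.50/230.5).

0.66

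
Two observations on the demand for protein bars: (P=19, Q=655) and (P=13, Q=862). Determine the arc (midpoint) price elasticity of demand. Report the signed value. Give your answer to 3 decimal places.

ΔQ = 862 − 655 = 207; ΔP = 13 − 19 = -6.
Midpoints: P̄ = 16.00, Q̄ = 758.5.
ε = (ΔQ/ΔP)(P̄/Q̄) = (207/-6)(16.00/758.5).

-0.728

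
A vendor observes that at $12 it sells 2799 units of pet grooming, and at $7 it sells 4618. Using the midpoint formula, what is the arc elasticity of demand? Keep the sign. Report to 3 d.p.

ΔQ = 4618 − 2799 = 1819; ΔP = 7 − 12 = -5.
Midpoints: P̄ = 9.50, Q̄ = 3708.5.
ε = (ΔQ/ΔP)(P̄/Q̄) = (1819/-5)(9.50/3708.5).

-0.932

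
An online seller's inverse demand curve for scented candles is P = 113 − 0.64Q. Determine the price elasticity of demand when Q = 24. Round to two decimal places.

At Q = 24, P = 113 − 0.64(24) = 97.64.
dP/dQ = −0.64, so dQ/dP = 1/(−0.64) = -1.562.
ε = (dQ/dP)(P/Q) = (-1.562)(97.64/24).

-6.36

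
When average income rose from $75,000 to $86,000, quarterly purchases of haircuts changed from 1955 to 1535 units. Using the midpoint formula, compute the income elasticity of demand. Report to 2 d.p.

ΔQ = -420, ΔI = 11000. Midpoints: Ī = 80,500, Q̄ = 1745.0.
ε_I = (ΔQ/ΔI)(Ī/Q̄) = (-420/11000)(80500/1745.0).
ε_I < 0, so the good is inferior.

-1.76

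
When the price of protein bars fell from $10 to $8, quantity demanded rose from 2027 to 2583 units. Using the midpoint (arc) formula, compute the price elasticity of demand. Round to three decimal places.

ΔQ = 2583 − 2027 = 556; ΔP = 8 − 10 = -2.
Midpoints: P̄ = 9.00, Q̄ = 2305.0.
ε = (ΔQ/ΔP)(P̄/Q̄) = (556/-2)(9.00/2305.0).

-1.085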